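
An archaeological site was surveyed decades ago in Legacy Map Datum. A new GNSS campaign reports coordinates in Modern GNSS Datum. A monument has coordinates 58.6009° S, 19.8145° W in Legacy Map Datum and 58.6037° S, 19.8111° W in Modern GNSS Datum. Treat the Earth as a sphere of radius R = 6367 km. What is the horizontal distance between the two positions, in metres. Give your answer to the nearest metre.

Δφ = -58.6037° − -58.6009° = -0.0028°; Δλ = -19.8111° − -19.8145° = +0.0034°.
1° along a meridian = πR/180 = 111125 m.
ΔN = Δφ × 111125 = -311.2 m; ΔE = Δλ × 111125 × cos(-58.6009°) = +0.0034 × 111125 × 0.520996 = 196.8 m.
Distance = √(ΔE² + ΔN²) = √(196.8² + (-311.2)²) = 368.2 m.

368 m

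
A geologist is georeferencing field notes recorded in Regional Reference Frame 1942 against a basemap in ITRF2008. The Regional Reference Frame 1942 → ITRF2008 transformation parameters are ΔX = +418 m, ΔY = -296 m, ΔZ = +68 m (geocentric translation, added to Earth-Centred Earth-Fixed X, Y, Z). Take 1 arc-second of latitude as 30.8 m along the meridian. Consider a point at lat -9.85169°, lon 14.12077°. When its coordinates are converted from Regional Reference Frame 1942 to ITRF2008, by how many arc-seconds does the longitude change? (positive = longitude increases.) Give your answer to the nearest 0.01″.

sin φ = -0.171098, cos φ = 0.985254, sin λ = 0.243967, cos λ = 0.969784.
East component: ΔE = −sin λ·ΔX + cos λ·ΔY = −(0.243967)(418) + (0.969784)(-296) = -389.03 m.
1° of latitude spans 3600 × 30.80 = 110880 m; at latitude φ, 1° of longitude spans that × cos φ = 109245.0 m, so Δλ = -389.03 / 109245.0 × 3600 = -12.820″.

Δλ = -12.82″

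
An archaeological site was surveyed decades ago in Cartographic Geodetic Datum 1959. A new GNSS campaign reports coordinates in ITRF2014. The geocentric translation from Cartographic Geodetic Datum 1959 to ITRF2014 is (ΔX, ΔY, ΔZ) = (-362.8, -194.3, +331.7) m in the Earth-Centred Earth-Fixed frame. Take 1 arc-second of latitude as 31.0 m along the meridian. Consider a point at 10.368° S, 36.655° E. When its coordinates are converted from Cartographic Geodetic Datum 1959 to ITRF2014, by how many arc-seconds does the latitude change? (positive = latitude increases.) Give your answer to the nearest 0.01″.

Δφ = 8.16″

sin φ = -0.179970, cos φ = 0.983672, sin λ = 0.596995, cos λ = 0.802245.
North component: ΔN = −sin φ cos λ·ΔX − sin φ sin λ·ΔY + cos φ·ΔZ = −(-0.179970)(0.802245)(-362.8) − (-0.179970)(0.596995)(-194.3) + (0.983672)(331.7) = 253.03 m.
1° of latitude spans 3600 × 31.00 = 111600 m, so Δφ = 253.03 / 111600 × 3600 = 8.162″.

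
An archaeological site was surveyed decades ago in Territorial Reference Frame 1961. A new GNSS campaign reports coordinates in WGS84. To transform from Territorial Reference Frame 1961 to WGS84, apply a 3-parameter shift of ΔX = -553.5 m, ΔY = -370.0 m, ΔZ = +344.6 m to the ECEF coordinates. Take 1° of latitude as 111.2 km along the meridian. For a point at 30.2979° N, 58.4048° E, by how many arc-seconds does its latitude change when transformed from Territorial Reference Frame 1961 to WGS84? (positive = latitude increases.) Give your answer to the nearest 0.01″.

Δφ = 19.52″

sin φ = 0.504496, cos φ = 0.863414, sin λ = 0.851771, cos λ = 0.523915.
North component: ΔN = −sin φ cos λ·ΔX − sin φ sin λ·ΔY + cos φ·ΔZ = −(0.504496)(0.523915)(-553.5) − (0.504496)(0.851771)(-370.0) + (0.863414)(344.6) = 602.82 m.
1° of latitude spans 111200 m, so Δφ = 602.82 / 111200 × 3600 = 19.516″.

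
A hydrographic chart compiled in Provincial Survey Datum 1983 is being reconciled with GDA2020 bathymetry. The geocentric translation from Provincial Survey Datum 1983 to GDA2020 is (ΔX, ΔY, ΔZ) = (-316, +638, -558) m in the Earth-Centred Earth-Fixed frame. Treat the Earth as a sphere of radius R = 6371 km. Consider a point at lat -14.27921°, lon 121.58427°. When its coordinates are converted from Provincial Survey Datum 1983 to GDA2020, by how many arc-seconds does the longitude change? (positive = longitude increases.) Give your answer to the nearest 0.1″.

sin φ = -0.246647, cos φ = 0.969105, sin λ = 0.851871, cos λ = -0.523752.
East component: ΔE = −sin λ·ΔX + cos λ·ΔY = −(0.851871)(-316) + (-0.523752)(638) = -64.96 m.
1° of latitude spans πR/180 = 111195 m; at latitude φ, 1° of longitude spans that × cos φ = 107759.6 m, so Δλ = -64.96 / 107759.6 × 3600 = -2.170″.

Δλ = -2.2″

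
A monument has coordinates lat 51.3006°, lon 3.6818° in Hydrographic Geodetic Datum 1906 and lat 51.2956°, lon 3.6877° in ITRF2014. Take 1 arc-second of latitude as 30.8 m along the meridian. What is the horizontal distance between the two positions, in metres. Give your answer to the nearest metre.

689 m

Δφ = 51.2956° − 51.3006° = -0.0050°; Δλ = 3.6877° − 3.6818° = +0.0059°.
1° of latitude = 3600 × 30.80 = 110880 m.
ΔN = Δφ × 110880 = -554.4 m; ΔE = Δλ × 110880 × cos(51.3006°) = +0.0059 × 110880 × 0.625234 = 409.0 m.
Distance = √(ΔE² + ΔN²) = √(409.0² + (-554.4)²) = 689.0 m.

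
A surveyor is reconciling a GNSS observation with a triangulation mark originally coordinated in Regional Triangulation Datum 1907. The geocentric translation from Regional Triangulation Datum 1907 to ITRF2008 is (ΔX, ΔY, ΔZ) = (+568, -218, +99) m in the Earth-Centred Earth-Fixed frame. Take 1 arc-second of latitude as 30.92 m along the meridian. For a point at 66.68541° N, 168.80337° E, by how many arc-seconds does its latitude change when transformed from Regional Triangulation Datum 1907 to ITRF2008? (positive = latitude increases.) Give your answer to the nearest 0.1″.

Δφ = 19.1″

sin φ = 0.918346, cos φ = 0.395779, sin λ = 0.194177, cos λ = -0.980967.
North component: ΔN = −sin φ cos λ·ΔX − sin φ sin λ·ΔY + cos φ·ΔZ = −(0.918346)(-0.980967)(568) − (0.918346)(0.194177)(-218) + (0.395779)(99) = 589.75 m.
1° of latitude spans 3600 × 30.92 = 111312 m, so Δφ = 589.75 / 111312 × 3600 = 19.073″.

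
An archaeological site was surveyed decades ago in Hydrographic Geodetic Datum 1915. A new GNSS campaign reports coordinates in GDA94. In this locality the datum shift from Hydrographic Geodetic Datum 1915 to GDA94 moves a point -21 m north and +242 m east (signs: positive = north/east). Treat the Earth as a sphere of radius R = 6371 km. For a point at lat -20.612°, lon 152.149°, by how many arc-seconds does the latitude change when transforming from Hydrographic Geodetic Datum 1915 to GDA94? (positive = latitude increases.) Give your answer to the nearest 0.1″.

On a sphere of radius R, 1 rad of latitude = R, so Δφ = ΔN / R = -21.0 / 6371000 = -3.2962e-06 rad = -0.680″.

Δφ = -0.7″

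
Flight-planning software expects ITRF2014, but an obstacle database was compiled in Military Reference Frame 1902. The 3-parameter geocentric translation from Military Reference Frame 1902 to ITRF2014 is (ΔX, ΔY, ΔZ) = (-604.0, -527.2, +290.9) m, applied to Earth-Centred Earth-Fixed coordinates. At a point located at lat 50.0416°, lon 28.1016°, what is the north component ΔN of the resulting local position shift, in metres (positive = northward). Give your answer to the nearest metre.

The local north axis is (−sin φ cos λ, −sin φ sin λ, cos φ), giving ΔN = 408.394 + 190.348 + 186.825 = 785.57 m.

ΔN = 786 m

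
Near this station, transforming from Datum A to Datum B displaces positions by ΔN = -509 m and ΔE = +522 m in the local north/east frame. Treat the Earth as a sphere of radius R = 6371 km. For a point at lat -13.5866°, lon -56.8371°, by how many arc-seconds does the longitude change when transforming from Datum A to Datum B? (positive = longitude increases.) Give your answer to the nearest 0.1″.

Δλ = 17.4″

At latitude -13.5866°, cos φ = 0.972016.
One radian of longitude at latitude φ spans R cos φ, so Δλ = ΔE / (R cos φ) = 522.0 / (6371000 × 0.972016) = 8.4293e-05 rad = 17.387″.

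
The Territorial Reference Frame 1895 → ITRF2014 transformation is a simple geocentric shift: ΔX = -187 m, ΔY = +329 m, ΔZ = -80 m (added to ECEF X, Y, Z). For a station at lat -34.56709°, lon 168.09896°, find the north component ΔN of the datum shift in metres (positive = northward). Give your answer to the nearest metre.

The local north axis is (−sin φ cos λ, −sin φ sin λ, cos φ), giving ΔN = 103.818 + 38.494 − 65.877 = 76.44 m.

ΔN = 76 m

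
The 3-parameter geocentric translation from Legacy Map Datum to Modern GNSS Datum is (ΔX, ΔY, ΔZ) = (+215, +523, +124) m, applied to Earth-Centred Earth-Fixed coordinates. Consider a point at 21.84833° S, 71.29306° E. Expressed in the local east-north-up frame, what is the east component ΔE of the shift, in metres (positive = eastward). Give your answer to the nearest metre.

At φ = -21.84833°, λ = 71.29306°: sin φ = -0.372151, cos φ = 0.928172, sin λ = 0.947171, cos λ = 0.320728.
ΔE = −sin λ·ΔX + cos λ·ΔY = −(0.947171)·(215) + (0.320728)·(523) = -35.90 m.

ΔE = -36 m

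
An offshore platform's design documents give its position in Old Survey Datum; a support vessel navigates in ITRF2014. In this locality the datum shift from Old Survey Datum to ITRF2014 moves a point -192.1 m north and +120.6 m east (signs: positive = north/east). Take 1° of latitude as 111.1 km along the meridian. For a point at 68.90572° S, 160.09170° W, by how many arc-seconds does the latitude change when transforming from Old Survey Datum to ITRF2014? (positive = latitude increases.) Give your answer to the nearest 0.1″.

1° of latitude = 111.1 km, so Δφ = -192.1 / 111100 = -0.0017291° = -6.225″.

Δφ = -6.2″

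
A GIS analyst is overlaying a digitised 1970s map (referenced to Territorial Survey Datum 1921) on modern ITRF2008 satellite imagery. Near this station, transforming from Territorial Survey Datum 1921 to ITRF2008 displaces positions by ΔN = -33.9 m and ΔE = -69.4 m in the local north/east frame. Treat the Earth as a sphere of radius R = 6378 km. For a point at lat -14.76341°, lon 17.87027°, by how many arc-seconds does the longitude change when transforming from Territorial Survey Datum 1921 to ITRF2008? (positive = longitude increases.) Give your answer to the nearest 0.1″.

At latitude -14.76341°, cos φ = 0.966986.
One radian of longitude at latitude φ spans R cos φ, so Δλ = ΔE / (R cos φ) = -69.4 / (6378000 × 0.966986) = -1.1253e-05 rad = -2.321″.

Δλ = -2.3″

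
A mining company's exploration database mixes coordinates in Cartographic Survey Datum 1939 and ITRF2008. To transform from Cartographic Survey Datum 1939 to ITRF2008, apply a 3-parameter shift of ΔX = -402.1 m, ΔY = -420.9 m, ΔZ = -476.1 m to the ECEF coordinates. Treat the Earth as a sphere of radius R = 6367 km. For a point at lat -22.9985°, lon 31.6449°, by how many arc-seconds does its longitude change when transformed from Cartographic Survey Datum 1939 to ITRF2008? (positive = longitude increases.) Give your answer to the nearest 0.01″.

sin φ = -0.390707, cos φ = 0.920515, sin λ = 0.524653, cos λ = 0.851316.
East component: ΔE = −sin λ·ΔX + cos λ·ΔY = −(0.524653)(-402.1) + (0.851316)(-420.9) = -147.36 m.
1° of latitude spans πR/180 = 111125 m; at latitude φ, 1° of longitude spans that × cos φ = 102292.3 m, so Δλ = -147.36 / 102292.3 × 3600 = -5.186″.

Δλ = -5.19″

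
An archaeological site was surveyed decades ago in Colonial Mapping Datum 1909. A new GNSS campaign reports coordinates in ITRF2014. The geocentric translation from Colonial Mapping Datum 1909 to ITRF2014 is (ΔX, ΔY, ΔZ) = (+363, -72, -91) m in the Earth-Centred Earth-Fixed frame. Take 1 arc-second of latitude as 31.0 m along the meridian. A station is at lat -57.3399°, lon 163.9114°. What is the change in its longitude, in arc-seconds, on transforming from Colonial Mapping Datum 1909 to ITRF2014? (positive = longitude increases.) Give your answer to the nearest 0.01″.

sin φ = -0.841887, cos φ = 0.539654, sin λ = 0.277123, cos λ = -0.960834.
East component: ΔE = −sin λ·ΔX + cos λ·ΔY = −(0.277123)(363) + (-0.960834)(-72) = -31.42 m.
1° of latitude spans 3600 × 31.00 = 111600 m; at latitude φ, 1° of longitude spans that × cos φ = 60225.4 m, so Δλ = -31.42 / 60225.4 × 3600 = -1.878″.

Δλ = -1.88″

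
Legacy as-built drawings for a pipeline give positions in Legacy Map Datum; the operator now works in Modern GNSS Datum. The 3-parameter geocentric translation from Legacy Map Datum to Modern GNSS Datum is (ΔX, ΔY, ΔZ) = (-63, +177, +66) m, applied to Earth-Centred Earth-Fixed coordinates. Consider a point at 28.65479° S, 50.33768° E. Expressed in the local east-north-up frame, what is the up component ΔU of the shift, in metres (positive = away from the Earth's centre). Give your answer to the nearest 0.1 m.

The local up (radial) axis is (cos φ cos λ, cos φ sin λ, sin φ), giving ΔU = -35.286 + 119.570 − 31.649 = 52.64 m.

ΔU = 52.6 m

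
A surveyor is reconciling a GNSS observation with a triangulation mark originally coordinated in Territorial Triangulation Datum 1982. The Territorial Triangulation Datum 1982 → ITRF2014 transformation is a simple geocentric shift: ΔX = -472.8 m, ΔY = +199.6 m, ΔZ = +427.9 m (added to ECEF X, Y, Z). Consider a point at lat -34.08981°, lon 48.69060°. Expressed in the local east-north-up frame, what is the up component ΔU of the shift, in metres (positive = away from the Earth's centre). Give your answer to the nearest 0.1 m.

ΔU = -374.1 m

The local up (radial) axis is (cos φ cos λ, cos φ sin λ, sin φ), giving ΔU = -258.475 + 124.167 − 239.834 = -374.14 m.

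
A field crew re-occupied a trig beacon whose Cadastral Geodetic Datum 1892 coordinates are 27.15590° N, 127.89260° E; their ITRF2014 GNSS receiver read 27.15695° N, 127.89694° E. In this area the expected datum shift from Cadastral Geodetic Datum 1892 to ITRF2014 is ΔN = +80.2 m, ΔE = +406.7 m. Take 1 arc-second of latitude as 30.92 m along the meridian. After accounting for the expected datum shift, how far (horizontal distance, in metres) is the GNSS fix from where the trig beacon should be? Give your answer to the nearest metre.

Observed coordinate differences: Δφ = +0.00105°, Δλ = +0.00434°.
Converting to metres (1° lat = 111312 m, cos φ = 0.889768): observed ΔN = 116.9 m, observed ΔE = 429.8 m.
Subtracting the expected shift leaves a residual of 116.9 − (80.2) = 36.7 m north and 429.8 − (406.7) = 23.1 m east.
Residual distance = √(36.7² + 23.1²) = 43.4 m.

43 m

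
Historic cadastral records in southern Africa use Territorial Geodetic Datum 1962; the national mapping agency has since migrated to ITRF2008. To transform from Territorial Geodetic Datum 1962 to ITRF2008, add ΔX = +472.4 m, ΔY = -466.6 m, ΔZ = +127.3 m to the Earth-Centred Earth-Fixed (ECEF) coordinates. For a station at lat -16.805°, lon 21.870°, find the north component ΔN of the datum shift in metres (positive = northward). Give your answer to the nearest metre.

The local north axis is (−sin φ cos λ, −sin φ sin λ, cos φ), giving ΔN = 126.749 − 50.251 + 121.864 = 198.36 m.

ΔN = 198 m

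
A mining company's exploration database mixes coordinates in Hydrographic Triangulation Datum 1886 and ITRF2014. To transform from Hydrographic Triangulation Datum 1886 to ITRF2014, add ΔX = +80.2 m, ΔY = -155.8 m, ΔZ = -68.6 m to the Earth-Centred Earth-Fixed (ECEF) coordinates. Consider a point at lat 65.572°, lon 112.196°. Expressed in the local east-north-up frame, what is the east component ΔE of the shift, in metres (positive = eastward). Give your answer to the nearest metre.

At φ = 65.572°, λ = 112.196°: sin φ = 0.910482, cos φ = 0.413549, sin λ = 0.925897, cos λ = -0.377776.
ΔE = −sin λ·ΔX + cos λ·ΔY = −(0.925897)·(80.2) + (-0.377776)·(-155.8) = -15.40 m.

ΔE = -15 m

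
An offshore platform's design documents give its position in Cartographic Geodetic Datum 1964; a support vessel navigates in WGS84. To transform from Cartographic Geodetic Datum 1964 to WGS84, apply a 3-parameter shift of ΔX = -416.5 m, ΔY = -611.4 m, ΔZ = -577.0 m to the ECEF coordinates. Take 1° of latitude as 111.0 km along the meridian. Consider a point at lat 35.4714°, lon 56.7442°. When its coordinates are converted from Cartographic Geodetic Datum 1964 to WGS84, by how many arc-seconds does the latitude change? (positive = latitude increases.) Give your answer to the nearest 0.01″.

sin φ = 0.580297, cos φ = 0.814405, sin λ = 0.836231, cos λ = 0.548378.
North component: ΔN = −sin φ cos λ·ΔX − sin φ sin λ·ΔY + cos φ·ΔZ = −(0.580297)(0.548378)(-416.5) − (0.580297)(0.836231)(-611.4) + (0.814405)(-577.0) = -40.68 m.
1° of latitude spans 111000 m, so Δφ = -40.68 / 111000 × 3600 = -1.319″.

Δφ = -1.32″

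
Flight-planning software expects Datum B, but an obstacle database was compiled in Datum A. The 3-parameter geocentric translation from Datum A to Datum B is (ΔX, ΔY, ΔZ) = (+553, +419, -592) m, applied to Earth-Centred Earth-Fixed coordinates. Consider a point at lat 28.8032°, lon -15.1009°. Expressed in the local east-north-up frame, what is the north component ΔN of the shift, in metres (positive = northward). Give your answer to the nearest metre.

At φ = 28.8032°, λ = -15.1009°: sin φ = 0.481803, cos φ = 0.876280, sin λ = -0.260520, cos λ = 0.965469.
ΔN = −sin φ cos λ·ΔX − sin φ sin λ·ΔY + cos φ·ΔZ = −(0.481803)(0.965469)(553) − (0.481803)(-0.260520)(419) + (0.876280)(-592) = -723.40 m.

ΔN = -723 m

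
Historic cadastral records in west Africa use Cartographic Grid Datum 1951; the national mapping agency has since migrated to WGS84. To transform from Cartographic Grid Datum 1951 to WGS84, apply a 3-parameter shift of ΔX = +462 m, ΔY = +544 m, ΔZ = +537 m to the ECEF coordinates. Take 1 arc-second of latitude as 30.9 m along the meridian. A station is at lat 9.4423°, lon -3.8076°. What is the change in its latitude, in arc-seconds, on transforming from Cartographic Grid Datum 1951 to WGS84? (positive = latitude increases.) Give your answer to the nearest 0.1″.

sin φ = 0.164054, cos φ = 0.986451, sin λ = -0.066406, cos λ = 0.997793.
North component: ΔN = −sin φ cos λ·ΔX − sin φ sin λ·ΔY + cos φ·ΔZ = −(0.164054)(0.997793)(462) − (0.164054)(-0.066406)(544) + (0.986451)(537) = 460.03 m.
1° of latitude spans 3600 × 30.90 = 111240 m, so Δφ = 460.03 / 111240 × 3600 = 14.888″.

Δφ = 14.9″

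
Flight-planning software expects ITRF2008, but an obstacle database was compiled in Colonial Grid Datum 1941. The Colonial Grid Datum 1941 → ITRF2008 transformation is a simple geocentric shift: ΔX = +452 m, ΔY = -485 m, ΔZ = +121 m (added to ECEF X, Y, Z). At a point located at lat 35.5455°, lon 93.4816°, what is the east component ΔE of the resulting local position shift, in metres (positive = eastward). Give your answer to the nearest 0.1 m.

ΔE = -421.7 m

At φ = 35.5455°, λ = 93.4816°: sin φ = 0.581349, cos φ = 0.813654, sin λ = 0.998154, cos λ = -0.060728.
ΔE = −sin λ·ΔX + cos λ·ΔY = −(0.998154)·(452) + (-0.060728)·(-485) = -421.71 m.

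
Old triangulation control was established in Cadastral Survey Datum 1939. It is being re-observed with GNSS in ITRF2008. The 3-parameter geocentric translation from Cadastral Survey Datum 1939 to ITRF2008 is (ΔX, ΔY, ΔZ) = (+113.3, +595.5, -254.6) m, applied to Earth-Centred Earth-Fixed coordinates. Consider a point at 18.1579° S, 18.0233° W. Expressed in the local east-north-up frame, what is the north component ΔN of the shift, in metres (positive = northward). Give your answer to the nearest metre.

ΔN = -266 m

At φ = -18.1579°, λ = -18.0233°: sin φ = -0.311637, cos φ = 0.950201, sin λ = -0.309404, cos λ = 0.950931.
ΔN = −sin φ cos λ·ΔX − sin φ sin λ·ΔY + cos φ·ΔZ = −(-0.311637)(0.950931)(113.3) − (-0.311637)(-0.309404)(595.5) + (0.950201)(-254.6) = -265.76 m.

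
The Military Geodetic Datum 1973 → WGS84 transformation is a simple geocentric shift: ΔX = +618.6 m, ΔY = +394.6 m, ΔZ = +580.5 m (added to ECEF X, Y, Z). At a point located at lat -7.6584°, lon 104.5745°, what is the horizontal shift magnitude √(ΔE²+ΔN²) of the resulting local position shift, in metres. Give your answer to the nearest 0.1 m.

At φ = -7.6584°, λ = 104.5745°: sin φ = -0.133267, cos φ = 0.991080, sin λ = 0.967821, cos λ = -0.251639.
ΔE = −sin λ·ΔX + cos λ·ΔY = −(0.967821)·(618.6) + (-0.251639)·(394.6) = -697.99 m.
ΔN = −sin φ cos λ·ΔX − sin φ sin λ·ΔY + cos φ·ΔZ = −(-0.133267)(-0.251639)(618.6) − (-0.133267)(0.967821)(394.6) + (0.991080)(580.5) = 605.47 m.
Horizontal magnitude = √(ΔE² + ΔN²) = √((-697.99)² + 605.47²) = 924.01 m.

924.0 m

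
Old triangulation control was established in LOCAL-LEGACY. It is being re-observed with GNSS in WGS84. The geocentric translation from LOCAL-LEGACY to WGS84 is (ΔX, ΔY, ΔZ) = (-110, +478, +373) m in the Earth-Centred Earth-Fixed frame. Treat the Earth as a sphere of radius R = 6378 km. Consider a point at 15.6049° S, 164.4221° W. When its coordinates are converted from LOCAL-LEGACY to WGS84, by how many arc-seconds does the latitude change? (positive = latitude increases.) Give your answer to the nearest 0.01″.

sin φ = -0.269002, cos φ = 0.963140, sin λ = -0.268548, cos λ = -0.963266.
North component: ΔN = −sin φ cos λ·ΔX − sin φ sin λ·ΔY + cos φ·ΔZ = −(-0.269002)(-0.963266)(-110) − (-0.269002)(-0.268548)(478) + (0.963140)(373) = 353.22 m.
1° of latitude spans πR/180 = 111317 m, so Δφ = 353.22 / 111317 × 3600 = 11.423″.

Δφ = 11.42″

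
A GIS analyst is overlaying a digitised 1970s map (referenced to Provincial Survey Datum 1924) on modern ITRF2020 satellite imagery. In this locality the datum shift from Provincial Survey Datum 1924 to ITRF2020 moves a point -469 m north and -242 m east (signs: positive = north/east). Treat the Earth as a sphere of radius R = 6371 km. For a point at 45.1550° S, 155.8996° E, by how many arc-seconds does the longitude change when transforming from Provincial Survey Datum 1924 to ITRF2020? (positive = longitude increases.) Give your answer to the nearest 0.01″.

At latitude -45.1550°, cos φ = 0.705191.
One radian of longitude at latitude φ spans R cos φ, so Δλ = ΔE / (R cos φ) = -242.0 / (6371000 × 0.705191) = -5.3864e-05 rad = -11.110″.

Δλ = -11.11″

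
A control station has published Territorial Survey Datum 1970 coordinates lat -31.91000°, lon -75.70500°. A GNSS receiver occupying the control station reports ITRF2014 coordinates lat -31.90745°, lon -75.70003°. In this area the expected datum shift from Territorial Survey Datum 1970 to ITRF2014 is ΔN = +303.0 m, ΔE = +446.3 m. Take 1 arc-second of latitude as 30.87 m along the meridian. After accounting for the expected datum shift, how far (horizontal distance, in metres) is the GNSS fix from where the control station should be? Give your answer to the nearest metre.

30 m

Observed coordinate differences: Δφ = +0.00255°, Δλ = +0.00497°.
Converting to metres (1° lat = 111132 m, cos φ = 0.848879): observed ΔN = 283.4 m, observed ΔE = 468.9 m.
Subtracting the expected shift leaves a residual of 283.4 − (303.0) = -19.6 m north and 468.9 − (446.3) = 22.6 m east.
Residual distance = √((-19.6)² + 22.6²) = 29.9 m.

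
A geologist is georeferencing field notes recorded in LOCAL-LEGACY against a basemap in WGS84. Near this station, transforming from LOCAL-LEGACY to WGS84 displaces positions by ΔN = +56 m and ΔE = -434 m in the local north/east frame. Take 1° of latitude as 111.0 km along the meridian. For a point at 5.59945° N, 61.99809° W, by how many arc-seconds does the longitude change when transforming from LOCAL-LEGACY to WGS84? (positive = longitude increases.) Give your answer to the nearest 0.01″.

Δλ = -14.14″

At latitude 5.59945°, cos φ = 0.995228.
1° of longitude at this latitude = 111.0 × cos φ = 110.47 km, so Δλ = -434.0 / 110470.3 = -0.0039287° = -14.143″.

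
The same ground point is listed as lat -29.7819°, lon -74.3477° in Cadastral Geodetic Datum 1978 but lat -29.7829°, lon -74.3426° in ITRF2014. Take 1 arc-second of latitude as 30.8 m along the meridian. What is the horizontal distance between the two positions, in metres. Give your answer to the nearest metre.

Δφ = -29.7829° − -29.7819° = -0.0010°; Δλ = -74.3426° − -74.3477° = +0.0051°.
1° of latitude = 3600 × 30.80 = 110880 m.
ΔN = Δφ × 110880 = -110.9 m; ΔE = Δλ × 110880 × cos(-29.7819°) = +0.0051 × 110880 × 0.867922 = 490.8 m.
Distance = √(ΔE² + ΔN²) = √(490.8² + (-110.9)²) = 503.2 m.

503 m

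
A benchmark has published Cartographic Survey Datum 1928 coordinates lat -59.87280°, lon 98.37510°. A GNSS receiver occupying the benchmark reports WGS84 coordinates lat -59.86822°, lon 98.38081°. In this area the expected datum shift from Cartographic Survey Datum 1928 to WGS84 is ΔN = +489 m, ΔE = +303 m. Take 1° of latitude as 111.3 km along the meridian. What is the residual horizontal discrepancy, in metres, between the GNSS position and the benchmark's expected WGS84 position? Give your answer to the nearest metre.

Observed coordinate differences: Δφ = +0.00458°, Δλ = +0.00571°.
Converting to metres (1° lat = 111300 m, cos φ = 0.501921): observed ΔN = 509.8 m, observed ΔE = 319.0 m.
Subtracting the expected shift leaves a residual of 509.8 − (489) = 20.8 m north and 319.0 − (303) = 16.0 m east.
Residual distance = √(20.8² + 16.0²) = 26.2 m.

26 m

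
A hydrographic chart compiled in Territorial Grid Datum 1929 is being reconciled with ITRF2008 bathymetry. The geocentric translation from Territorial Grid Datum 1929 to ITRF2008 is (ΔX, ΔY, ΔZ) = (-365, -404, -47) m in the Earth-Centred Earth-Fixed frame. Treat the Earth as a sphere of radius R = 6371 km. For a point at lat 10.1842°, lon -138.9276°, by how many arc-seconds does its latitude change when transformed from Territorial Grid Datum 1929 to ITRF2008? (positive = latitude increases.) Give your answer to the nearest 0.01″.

sin φ = 0.176813, cos φ = 0.984244, sin λ = -0.657012, cos λ = -0.753880.
North component: ΔN = −sin φ cos λ·ΔX − sin φ sin λ·ΔY + cos φ·ΔZ = −(0.176813)(-0.753880)(-365) − (0.176813)(-0.657012)(-404) + (0.984244)(-47) = -141.84 m.
1° of latitude spans πR/180 = 111195 m, so Δφ = -141.84 / 111195 × 3600 = -4.592″.

Δφ = -4.59″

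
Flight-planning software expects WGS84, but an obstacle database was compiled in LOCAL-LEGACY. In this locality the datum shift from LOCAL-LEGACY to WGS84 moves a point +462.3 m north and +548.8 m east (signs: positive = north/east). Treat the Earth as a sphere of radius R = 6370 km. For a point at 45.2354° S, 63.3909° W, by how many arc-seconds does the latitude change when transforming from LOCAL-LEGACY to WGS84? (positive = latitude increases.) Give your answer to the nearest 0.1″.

Δφ = 15.0″

On a sphere of radius R, 1 rad of latitude = R, so Δφ = ΔN / R = 462.3 / 6370000 = 7.2575e-05 rad = 14.970″.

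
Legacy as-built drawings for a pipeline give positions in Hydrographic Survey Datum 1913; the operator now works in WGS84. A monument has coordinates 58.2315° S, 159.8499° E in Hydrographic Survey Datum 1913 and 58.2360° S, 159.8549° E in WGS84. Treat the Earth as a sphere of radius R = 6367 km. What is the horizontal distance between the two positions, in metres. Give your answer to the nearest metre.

Δφ = -58.2360° − -58.2315° = -0.0045°; Δλ = 159.8549° − 159.8499° = +0.0050°.
1° along a meridian = πR/180 = 111125 m.
ΔN = Δφ × 111125 = -500.1 m; ΔE = Δλ × 111125 × cos(-58.2315°) = +0.0050 × 111125 × 0.526488 = 292.5 m.
Distance = √(ΔE² + ΔN²) = √(292.5² + (-500.1)²) = 579.3 m.

579 m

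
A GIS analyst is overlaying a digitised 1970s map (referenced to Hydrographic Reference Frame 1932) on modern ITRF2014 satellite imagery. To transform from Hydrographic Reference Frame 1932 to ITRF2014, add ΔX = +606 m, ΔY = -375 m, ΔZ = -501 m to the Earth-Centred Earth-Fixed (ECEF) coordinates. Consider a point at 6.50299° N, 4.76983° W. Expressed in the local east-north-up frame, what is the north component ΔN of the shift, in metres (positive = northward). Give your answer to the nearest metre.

ΔN = -570 m

At φ = 6.50299°, λ = -4.76983°: sin φ = 0.113255, cos φ = 0.993566, sin λ = -0.083153, cos λ = 0.996537.
ΔN = −sin φ cos λ·ΔX − sin φ sin λ·ΔY + cos φ·ΔZ = −(0.113255)(0.996537)(606) − (0.113255)(-0.083153)(-375) + (0.993566)(-501) = -569.70 m.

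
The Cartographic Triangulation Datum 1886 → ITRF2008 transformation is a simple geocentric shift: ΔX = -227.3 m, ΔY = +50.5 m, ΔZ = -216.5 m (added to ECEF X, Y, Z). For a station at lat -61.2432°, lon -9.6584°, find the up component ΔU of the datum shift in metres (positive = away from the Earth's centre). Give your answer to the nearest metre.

At φ = -61.2432°, λ = -9.6584°: sin φ = -0.876670, cos φ = 0.481093, sin λ = -0.167774, cos λ = 0.985826.
ΔU = cos φ cos λ·ΔX + cos φ sin λ·ΔY + sin φ·ΔZ = (0.481093)(0.985826)(-227.3) + (0.481093)(-0.167774)(50.5) + (-0.876670)(-216.5) = 77.92 m.

ΔU = 78 m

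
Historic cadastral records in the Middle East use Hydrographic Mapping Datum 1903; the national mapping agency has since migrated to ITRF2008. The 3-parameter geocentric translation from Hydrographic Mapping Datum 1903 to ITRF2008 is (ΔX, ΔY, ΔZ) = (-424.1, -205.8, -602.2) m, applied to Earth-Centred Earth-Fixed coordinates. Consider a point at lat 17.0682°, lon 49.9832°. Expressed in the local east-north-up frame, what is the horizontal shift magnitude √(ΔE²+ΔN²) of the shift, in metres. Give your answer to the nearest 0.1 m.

At φ = 17.0682°, λ = 49.9832°: sin φ = 0.293510, cos φ = 0.955956, sin λ = 0.765856, cos λ = 0.643012.
ΔE = −sin λ·ΔX + cos λ·ΔY = −(0.765856)·(-424.1) + (0.643012)·(-205.8) = 192.47 m.
ΔN = −sin φ cos λ·ΔX − sin φ sin λ·ΔY + cos φ·ΔZ = −(0.293510)(0.643012)(-424.1) − (0.293510)(0.765856)(-205.8) + (0.955956)(-602.2) = -449.38 m.
Horizontal magnitude = √(ΔE² + ΔN²) = √(192.47² + (-449.38)²) = 488.86 m.

488.9 m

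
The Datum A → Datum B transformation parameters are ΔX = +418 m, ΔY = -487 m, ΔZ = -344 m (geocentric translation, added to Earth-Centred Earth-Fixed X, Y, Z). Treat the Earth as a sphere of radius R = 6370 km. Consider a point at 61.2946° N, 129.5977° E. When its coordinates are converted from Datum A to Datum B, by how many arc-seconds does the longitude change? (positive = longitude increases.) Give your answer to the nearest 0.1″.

Δλ = -0.8″

sin φ = 0.877101, cos φ = 0.480306, sin λ = 0.770539, cos λ = -0.637393.
East component: ΔE = −sin λ·ΔX + cos λ·ΔY = −(0.770539)(418) + (-0.637393)(-487) = -11.67 m.
1° of latitude spans πR/180 = 111177 m; at latitude φ, 1° of longitude spans that × cos φ = 53399.2 m, so Δλ = -11.67 / 53399.2 × 3600 = -0.787″.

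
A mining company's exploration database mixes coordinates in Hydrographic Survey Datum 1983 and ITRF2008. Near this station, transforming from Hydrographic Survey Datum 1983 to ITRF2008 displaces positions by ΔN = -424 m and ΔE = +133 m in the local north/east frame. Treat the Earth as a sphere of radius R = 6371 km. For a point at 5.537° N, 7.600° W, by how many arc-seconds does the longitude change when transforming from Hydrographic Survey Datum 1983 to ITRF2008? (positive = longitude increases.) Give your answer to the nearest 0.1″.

At latitude 5.537°, cos φ = 0.995334.
One radian of longitude at latitude φ spans R cos φ, so Δλ = ΔE / (R cos φ) = 133.0 / (6371000 × 0.995334) = 2.0974e-05 rad = 4.326″.

Δλ = 4.3″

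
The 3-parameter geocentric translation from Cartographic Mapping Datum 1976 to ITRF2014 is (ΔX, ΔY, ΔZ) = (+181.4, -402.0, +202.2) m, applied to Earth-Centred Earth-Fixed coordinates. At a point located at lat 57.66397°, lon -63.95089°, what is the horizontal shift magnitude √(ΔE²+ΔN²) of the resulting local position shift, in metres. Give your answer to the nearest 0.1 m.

264.7 m

At φ = 57.66397°, λ = -63.95089°: sin φ = 0.844926, cos φ = 0.534884, sin λ = -0.898418, cos λ = 0.439141.
ΔE = −sin λ·ΔX + cos λ·ΔY = −(-0.898418)·(181.4) + (0.439141)·(-402.0) = -13.56 m.
ΔN = −sin φ cos λ·ΔX − sin φ sin λ·ΔY + cos φ·ΔZ = −(0.844926)(0.439141)(181.4) − (0.844926)(-0.898418)(-402.0) + (0.534884)(202.2) = -264.31 m.
Horizontal magnitude = √(ΔE² + ΔN²) = √((-13.56)² + (-264.31)²) = 264.66 m.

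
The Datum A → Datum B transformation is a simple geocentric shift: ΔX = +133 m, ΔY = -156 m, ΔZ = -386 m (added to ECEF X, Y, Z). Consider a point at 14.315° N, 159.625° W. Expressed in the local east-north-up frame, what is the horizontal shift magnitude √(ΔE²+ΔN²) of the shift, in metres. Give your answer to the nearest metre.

At φ = 14.315°, λ = -159.625°: sin φ = 0.247253, cos φ = 0.968951, sin λ = -0.348163, cos λ = -0.937434.
ΔE = −sin λ·ΔX + cos λ·ΔY = −(-0.348163)·(133) + (-0.937434)·(-156) = 192.55 m.
ΔN = −sin φ cos λ·ΔX − sin φ sin λ·ΔY + cos φ·ΔZ = −(0.247253)(-0.937434)(133) − (0.247253)(-0.348163)(-156) + (0.968951)(-386) = -356.62 m.
Horizontal magnitude = √(ΔE² + ΔN²) = √(192.55² + (-356.62)²) = 405.28 m.

405 m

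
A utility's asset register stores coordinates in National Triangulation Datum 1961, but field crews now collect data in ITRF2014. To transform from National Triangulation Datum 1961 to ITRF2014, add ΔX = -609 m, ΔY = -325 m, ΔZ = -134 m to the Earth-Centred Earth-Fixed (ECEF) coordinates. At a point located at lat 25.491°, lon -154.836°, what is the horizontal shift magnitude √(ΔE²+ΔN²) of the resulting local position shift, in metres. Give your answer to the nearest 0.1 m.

The local east axis at (φ, λ) is (−sin λ, cos λ, 0), so ΔE = −sin(-154.836°)·(-609) + cos(-154.836°)·(-325) = 35.20 m.
The local north axis is (−sin φ cos λ, −sin φ sin λ, cos φ), giving ΔN = -237.221 − 59.474 − 120.955 = -417.65 m.
Horizontal magnitude = √(ΔE² + ΔN²) = √(35.20² + (-417.65)²) = 419.13 m.

419.1 m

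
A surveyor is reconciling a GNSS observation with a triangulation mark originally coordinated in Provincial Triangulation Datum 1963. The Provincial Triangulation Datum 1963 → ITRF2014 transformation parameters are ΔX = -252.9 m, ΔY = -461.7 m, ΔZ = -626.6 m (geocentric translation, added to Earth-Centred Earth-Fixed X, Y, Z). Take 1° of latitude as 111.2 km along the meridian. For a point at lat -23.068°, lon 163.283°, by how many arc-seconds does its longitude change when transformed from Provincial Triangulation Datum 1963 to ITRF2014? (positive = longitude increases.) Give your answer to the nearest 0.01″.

sin φ = -0.391823, cos φ = 0.920040, sin λ = 0.287645, cos λ = -0.957737.
East component: ΔE = −sin λ·ΔX + cos λ·ΔY = −(0.287645)(-252.9) + (-0.957737)(-461.7) = 514.93 m.
1° of latitude spans 111200 m; at latitude φ, 1° of longitude spans that × cos φ = 102308.5 m, so Δλ = 514.93 / 102308.5 × 3600 = 18.119″.

Δλ = 18.12″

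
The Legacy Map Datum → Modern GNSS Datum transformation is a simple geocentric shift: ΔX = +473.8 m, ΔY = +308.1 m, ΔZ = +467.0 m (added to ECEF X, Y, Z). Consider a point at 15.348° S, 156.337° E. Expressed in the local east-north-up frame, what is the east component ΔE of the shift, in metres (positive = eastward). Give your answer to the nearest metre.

The local east axis at (φ, λ) is (−sin λ, cos λ, 0), so ΔE = −sin(156.337°)·473.8 + cos(156.337°)·308.1 = -472.36 m.

ΔE = -472 m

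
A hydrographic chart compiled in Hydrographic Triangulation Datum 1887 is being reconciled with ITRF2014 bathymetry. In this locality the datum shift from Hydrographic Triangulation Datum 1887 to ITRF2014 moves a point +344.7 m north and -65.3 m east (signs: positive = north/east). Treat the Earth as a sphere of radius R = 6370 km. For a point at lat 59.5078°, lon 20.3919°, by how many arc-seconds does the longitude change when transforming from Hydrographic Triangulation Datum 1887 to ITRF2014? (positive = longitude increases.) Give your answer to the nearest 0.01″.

At latitude 59.5078°, cos φ = 0.507421.
One radian of longitude at latitude φ spans R cos φ, so Δλ = ΔE / (R cos φ) = -65.3 / (6370000 × 0.507421) = -2.0203e-05 rad = -4.167″.

Δλ = -4.17″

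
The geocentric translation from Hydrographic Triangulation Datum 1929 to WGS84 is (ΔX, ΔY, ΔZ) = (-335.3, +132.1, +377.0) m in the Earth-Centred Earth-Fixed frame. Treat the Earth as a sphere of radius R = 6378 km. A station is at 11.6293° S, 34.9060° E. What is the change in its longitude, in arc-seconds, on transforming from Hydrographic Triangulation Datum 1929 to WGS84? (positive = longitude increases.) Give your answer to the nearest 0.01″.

sin φ = -0.201579, cos φ = 0.979472, sin λ = 0.572232, cos λ = 0.820092.
East component: ΔE = −sin λ·ΔX + cos λ·ΔY = −(0.572232)(-335.3) + (0.820092)(132.1) = 300.20 m.
1° of latitude spans πR/180 = 111317 m; at latitude φ, 1° of longitude spans that × cos φ = 109032.0 m, so Δλ = 300.20 / 109032.0 × 3600 = 9.912″.

Δλ = 9.91″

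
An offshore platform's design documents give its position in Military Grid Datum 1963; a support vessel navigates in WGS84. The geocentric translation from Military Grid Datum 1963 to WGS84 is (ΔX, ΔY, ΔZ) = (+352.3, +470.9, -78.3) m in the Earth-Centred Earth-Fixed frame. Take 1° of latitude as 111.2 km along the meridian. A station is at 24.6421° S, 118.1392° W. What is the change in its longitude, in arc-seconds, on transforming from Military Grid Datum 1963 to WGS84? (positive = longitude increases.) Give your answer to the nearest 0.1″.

sin φ = -0.416949, cos φ = 0.908930, sin λ = -0.881804, cos λ = -0.471615.
East component: ΔE = −sin λ·ΔX + cos λ·ΔY = −(-0.881804)(352.3) + (-0.471615)(470.9) = 88.58 m.
1° of latitude spans 111200 m; at latitude φ, 1° of longitude spans that × cos φ = 101073.0 m, so Δλ = 88.58 / 101073.0 × 3600 = 3.155″.

Δλ = 3.2″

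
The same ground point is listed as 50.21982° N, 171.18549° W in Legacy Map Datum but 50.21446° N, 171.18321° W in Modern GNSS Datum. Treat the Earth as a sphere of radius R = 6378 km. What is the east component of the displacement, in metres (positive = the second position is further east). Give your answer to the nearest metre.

ΔE = 162 m

Δφ = 50.21446° − 50.21982° = -0.00536°; Δλ = -171.18321° − -171.18549° = +0.00228°.
1° along a meridian = πR/180 = 111317 m.
ΔN = Δφ × 111317 = -596.7 m; ΔE = Δλ × 111317 × cos(50.21982°) = +0.00228 × 111317 × 0.639844 = 162.4 m.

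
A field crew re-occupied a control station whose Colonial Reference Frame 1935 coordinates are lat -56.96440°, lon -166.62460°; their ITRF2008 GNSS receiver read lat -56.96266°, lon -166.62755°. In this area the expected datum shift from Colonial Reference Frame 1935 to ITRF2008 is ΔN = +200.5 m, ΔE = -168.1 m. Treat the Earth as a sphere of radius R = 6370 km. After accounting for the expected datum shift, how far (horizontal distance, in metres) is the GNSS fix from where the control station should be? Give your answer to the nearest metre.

Observed coordinate differences: Δφ = +0.00174°, Δλ = -0.00295°.
Converting to metres (1° lat = 111177 m, cos φ = 0.545160): observed ΔN = 193.4 m, observed ΔE = -178.8 m.
Subtracting the expected shift leaves a residual of 193.4 − (200.5) = -7.1 m north and -178.8 − (-168.1) = -10.7 m east.
Residual distance = √((-7.1)² + (-10.7)²) = 12.8 m.

13 m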